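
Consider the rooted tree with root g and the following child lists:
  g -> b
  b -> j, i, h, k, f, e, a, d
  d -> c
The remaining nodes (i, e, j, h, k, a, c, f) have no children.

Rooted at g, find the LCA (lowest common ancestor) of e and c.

Ancestors of e (toward the root): e, b, g.
Ancestors of c: c, d, b, g.
The deepest node appearing in both lists is b.

b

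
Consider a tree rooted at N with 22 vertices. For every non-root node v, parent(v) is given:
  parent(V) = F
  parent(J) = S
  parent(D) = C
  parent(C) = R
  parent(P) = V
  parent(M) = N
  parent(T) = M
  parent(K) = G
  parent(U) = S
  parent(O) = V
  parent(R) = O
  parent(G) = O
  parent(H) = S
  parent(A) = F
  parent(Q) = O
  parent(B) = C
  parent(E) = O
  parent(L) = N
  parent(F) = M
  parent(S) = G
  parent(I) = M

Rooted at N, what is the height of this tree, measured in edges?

A deepest node is B, reached by N – M – F – V – O – R – C – B.
That path has 7 edges, so the height is 7.

7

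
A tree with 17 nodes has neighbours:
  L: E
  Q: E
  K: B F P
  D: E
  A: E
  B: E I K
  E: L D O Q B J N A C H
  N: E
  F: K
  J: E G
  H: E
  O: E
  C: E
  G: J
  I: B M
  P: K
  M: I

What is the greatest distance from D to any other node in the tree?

Distances from D peak at 4, attained at M (F, P also at distance 4).
D-E-B-I-M

4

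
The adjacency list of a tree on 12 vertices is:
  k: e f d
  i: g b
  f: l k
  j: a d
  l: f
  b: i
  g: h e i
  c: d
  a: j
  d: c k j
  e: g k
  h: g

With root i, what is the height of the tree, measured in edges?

6

a sits deepest: i-g-e-k-d-j-a — 6 edges from the root.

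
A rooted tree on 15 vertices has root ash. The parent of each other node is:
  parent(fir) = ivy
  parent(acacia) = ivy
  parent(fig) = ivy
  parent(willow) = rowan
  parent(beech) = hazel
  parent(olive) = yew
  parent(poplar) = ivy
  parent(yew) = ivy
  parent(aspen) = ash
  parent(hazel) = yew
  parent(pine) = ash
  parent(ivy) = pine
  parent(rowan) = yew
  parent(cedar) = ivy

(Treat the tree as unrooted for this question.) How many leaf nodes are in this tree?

9

Exactly 9 nodes have a single neighbour: acacia, aspen, beech, cedar, fig, fir, olive, poplar, willow.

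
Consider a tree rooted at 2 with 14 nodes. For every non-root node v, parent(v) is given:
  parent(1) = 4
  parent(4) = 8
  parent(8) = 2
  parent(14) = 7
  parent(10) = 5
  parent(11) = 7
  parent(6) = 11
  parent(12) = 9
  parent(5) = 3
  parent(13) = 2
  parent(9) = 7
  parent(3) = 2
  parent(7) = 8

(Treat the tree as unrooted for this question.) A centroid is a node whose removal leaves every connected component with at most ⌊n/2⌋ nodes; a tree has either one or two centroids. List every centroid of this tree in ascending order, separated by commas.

Removing 8 splits the tree into components of sizes 6, 5, 2; the largest is 6 ≤ ⌊14/2⌋ = 7.
No neighbour of 8 does as well, so 8 is the unique centroid.

8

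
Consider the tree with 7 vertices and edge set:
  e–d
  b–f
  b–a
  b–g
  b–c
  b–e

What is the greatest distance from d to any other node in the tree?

The node farthest from d is a (f, g, c also at distance 3), via d–e–b–a — 3 edges.

3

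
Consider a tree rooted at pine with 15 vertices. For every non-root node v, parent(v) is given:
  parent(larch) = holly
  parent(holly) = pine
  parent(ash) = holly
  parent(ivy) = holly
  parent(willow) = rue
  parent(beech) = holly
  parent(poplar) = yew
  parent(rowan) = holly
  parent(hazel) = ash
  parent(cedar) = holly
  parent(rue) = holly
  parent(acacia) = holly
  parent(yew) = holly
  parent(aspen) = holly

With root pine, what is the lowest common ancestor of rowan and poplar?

Ancestors of rowan (toward the root): rowan, holly, pine.
Ancestors of poplar: poplar, yew, holly, pine.
The deepest node appearing in both lists is holly.

holly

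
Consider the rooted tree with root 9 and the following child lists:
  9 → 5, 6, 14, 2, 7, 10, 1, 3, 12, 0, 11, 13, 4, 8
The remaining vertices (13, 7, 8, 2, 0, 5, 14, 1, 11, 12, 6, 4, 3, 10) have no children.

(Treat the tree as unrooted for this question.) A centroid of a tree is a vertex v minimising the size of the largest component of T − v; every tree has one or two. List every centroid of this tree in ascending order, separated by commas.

9

If 9 is removed the pieces have sizes 1, 1, 1, 1, 1, 1, 1, 1, 1, 1, 1, 1, 1, 1, all ≤ ⌊15/2⌋ = 7.
No neighbour of 9 does as well, so 9 is the unique centroid.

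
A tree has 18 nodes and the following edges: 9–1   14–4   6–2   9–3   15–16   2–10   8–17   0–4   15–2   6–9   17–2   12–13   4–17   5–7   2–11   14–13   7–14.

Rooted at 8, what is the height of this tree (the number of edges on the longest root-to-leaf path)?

5

The longest root-to-leaf path is 8-17-2-6-9-1 (5 edges).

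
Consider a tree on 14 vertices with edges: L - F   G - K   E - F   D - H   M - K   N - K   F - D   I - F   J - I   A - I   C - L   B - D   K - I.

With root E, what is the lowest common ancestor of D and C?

F

Path D→root: D F E; path C→root: C L F E.
First common node: F.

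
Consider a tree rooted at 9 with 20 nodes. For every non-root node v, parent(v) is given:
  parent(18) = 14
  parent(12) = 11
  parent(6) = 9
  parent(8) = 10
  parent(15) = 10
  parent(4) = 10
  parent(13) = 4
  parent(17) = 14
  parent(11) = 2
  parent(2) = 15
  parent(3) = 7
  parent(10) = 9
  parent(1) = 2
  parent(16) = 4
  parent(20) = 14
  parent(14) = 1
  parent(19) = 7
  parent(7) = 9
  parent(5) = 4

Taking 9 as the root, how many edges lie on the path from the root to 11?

4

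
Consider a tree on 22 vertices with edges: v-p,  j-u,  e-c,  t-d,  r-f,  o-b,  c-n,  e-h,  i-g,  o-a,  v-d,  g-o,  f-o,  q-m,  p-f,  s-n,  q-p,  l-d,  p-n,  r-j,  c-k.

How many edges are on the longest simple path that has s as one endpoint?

The node farthest from s is u (i also at distance 6), via s – n – p – f – r – j – u — 6 edges.

6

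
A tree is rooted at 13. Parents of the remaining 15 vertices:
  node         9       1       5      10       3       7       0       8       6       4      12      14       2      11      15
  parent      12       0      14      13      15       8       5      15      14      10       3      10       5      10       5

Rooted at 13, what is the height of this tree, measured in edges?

7

9 sits deepest: 13-10-14-5-15-3-12-9 — 7 edges from the root.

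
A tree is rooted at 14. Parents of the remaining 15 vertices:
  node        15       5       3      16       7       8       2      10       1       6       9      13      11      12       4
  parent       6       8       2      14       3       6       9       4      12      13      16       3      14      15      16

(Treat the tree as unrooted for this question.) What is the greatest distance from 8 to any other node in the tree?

8

A farthest node from 8 is 11 (10 also at distance 8).
The path 8-6-13-3-2-9-16-14-11 has 8 edges.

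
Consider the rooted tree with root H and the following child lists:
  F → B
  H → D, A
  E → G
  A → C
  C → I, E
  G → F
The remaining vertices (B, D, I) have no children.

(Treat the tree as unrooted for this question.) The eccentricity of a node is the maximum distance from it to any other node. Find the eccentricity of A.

Distances from A peak at 5, attained at B.
A – C – E – G – F – B

5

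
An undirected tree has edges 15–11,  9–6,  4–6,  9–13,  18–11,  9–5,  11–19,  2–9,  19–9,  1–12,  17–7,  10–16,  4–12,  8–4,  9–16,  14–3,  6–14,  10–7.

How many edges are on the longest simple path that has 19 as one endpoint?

5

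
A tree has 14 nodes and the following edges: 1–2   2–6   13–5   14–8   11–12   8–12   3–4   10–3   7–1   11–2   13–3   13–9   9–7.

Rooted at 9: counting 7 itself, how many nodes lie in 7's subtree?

The subtree rooted at 7 contains: 7, 1, 2, 11, 6, 12, 8, 14 — 8 nodes.

8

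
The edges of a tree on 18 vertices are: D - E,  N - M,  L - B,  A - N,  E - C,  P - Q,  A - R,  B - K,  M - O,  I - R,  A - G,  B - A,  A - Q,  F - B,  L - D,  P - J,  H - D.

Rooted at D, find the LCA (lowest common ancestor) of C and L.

D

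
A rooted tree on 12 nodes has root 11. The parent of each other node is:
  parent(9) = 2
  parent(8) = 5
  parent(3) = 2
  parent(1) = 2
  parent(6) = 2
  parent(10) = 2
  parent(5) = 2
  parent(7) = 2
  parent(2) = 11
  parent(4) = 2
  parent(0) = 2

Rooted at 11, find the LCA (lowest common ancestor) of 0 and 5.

2

0's ancestor chain is 0, 2, 11 and 5's is 5, 2, 11; they first meet at 2.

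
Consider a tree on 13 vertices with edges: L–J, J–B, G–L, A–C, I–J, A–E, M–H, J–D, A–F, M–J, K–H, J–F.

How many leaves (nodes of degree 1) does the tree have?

7

The leaves are B, C, D, E, G, I, K.
That is 7 leaves.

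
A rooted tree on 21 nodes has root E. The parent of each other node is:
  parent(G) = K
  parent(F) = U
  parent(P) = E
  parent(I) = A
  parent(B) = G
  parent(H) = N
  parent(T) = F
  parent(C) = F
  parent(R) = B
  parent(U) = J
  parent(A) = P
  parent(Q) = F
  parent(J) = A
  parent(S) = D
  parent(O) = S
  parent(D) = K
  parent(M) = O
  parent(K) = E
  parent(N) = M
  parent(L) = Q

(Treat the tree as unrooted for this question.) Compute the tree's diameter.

BFS from L reaches H last, at distance 14; BFS from H confirms no node is farther.
Path: L – Q – F – U – J – A – P – E – K – D – S – O – M – N – H.

14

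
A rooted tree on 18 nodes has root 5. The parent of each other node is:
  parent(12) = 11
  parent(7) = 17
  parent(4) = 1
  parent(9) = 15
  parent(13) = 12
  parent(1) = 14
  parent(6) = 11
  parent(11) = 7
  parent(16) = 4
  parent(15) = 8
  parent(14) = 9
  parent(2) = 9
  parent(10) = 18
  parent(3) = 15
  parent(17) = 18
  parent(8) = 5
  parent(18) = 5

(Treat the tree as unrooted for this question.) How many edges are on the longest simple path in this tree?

A longest path is 16–4–1–14–9–15–8–5–18–17–7–11–12–13, with 13 edges.

13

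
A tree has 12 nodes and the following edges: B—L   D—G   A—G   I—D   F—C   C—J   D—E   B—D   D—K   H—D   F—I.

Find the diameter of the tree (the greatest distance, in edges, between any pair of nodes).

BFS from J reaches A last, at distance 6; BFS from A confirms no node is farther.
Path: J – C – F – I – D – G – A.

6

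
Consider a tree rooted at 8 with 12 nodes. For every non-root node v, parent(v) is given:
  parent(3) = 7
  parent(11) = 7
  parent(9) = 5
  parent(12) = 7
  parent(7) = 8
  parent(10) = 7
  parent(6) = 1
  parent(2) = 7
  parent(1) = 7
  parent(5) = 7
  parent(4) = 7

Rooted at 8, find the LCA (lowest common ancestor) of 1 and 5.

7

Ancestors of 1 (toward the root): 1, 7, 8.
Ancestors of 5: 5, 7, 8.
The deepest node appearing in both lists is 7.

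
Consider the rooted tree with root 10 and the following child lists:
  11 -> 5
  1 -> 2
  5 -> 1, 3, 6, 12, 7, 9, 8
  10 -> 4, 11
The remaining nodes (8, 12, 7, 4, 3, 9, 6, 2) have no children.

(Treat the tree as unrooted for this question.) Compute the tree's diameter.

Starting from 4, a farthest node is 2 at distance 5.
One longest path: 4 - 10 - 11 - 5 - 1 - 2.
So the diameter is 5.

5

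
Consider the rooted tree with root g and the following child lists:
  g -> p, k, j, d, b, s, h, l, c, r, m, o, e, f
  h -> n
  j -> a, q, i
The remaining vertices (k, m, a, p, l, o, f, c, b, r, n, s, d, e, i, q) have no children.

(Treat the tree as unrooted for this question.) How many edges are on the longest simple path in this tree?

4

Starting from a, a farthest node is n at distance 4.
One longest path: a-j-g-h-n.
So the diameter is 4.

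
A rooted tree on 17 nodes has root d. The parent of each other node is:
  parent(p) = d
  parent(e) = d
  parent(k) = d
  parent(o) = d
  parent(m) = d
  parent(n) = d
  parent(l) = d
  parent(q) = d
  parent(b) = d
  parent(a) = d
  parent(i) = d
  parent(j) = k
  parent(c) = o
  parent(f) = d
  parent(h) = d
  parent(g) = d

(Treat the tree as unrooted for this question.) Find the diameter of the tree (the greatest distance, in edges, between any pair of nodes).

4

BFS from c reaches j last, at distance 4; BFS from j confirms no node is farther.
Path: c – o – d – k – j.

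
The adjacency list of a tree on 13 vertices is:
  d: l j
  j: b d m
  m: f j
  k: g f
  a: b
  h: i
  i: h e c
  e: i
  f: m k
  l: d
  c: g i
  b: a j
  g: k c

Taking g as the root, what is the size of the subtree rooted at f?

7

Descendants of f (including itself): f, m, j, d, b, l, a. That's 7.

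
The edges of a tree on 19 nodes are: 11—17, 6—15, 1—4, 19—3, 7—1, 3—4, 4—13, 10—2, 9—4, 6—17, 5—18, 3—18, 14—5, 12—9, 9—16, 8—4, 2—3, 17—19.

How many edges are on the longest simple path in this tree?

7

Starting from 15, a farthest node is 7 at distance 7.
One longest path: 15 – 6 – 17 – 19 – 3 – 4 – 1 – 7.
So the diameter is 7.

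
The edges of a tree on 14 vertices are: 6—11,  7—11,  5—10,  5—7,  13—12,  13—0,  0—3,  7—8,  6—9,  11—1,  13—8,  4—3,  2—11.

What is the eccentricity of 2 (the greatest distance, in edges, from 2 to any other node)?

7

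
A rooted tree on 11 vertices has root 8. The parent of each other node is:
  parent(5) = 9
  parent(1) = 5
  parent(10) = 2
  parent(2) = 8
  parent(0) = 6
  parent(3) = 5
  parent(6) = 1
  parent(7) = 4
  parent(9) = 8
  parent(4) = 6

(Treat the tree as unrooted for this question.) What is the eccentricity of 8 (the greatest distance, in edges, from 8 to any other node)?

The node farthest from 8 is 7, via 8-9-5-1-6-4-7 — 6 edges.

6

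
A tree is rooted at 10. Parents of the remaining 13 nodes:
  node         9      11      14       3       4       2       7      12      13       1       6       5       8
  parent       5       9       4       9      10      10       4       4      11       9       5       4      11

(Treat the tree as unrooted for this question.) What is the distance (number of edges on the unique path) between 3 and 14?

Walking from 3: 3 – 9 – 5 – 4 – 14. Length 4.

4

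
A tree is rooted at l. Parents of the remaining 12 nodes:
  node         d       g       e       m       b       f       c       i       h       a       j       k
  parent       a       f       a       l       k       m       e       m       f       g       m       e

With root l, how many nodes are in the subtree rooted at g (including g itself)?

g's subtree: {g, a, e, d, k, c, b}, size 7.

7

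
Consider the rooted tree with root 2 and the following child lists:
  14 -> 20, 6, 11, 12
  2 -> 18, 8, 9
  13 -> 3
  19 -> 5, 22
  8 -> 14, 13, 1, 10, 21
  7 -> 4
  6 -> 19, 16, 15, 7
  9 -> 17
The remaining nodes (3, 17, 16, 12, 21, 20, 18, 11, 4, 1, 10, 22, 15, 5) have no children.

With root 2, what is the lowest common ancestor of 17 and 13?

Path 17→root: 17 9 2; path 13→root: 13 8 2.
First common node: 2.

2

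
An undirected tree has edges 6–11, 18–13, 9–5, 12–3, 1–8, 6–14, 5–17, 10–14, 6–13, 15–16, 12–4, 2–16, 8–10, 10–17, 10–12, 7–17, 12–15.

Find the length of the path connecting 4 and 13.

5

The path is 4–12–10–14–6–13, which has 5 edges.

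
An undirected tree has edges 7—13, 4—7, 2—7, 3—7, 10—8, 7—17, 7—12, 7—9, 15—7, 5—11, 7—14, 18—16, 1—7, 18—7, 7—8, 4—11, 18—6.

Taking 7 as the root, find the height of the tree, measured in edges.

5 sits deepest: 7 – 4 – 11 – 5 — 3 edges from the root.

3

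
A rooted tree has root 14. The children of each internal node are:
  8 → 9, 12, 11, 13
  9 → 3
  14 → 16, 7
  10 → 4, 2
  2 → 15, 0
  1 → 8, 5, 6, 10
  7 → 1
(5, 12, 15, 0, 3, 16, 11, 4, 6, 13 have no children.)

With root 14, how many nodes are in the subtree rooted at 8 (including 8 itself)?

6

The subtree rooted at 8 contains: 8, 13, 9, 12, 11, 3 — 6 nodes.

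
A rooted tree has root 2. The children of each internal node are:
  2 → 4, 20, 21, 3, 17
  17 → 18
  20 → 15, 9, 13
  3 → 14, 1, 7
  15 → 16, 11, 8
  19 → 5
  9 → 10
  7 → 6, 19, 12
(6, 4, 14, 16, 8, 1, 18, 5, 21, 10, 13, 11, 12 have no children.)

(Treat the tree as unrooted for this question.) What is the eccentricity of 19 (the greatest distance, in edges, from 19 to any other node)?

The node farthest from 19 is 8 (10, 16, 11 also at distance 6), via 19–7–3–2–20–15–8 — 6 edges.

6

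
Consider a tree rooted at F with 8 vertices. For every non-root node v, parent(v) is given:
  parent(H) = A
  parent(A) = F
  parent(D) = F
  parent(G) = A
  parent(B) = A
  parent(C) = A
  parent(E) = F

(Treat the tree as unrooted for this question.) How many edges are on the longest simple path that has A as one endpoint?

Distances from A peak at 2, attained at D (E also at distance 2).
A–F–D

2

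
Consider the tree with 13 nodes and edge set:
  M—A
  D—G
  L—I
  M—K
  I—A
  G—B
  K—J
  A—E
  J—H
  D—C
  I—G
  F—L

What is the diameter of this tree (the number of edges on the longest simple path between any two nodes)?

A longest path is H - J - K - M - A - I - G - D - C, with 8 edges.

8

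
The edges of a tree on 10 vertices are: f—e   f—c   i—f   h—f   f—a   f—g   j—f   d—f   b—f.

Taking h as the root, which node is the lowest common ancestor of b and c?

f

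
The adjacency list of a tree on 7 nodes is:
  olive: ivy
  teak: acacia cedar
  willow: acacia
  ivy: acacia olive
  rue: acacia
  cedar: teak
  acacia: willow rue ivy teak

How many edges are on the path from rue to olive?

3

Walking from rue: rue - acacia - ivy - olive. Length 3.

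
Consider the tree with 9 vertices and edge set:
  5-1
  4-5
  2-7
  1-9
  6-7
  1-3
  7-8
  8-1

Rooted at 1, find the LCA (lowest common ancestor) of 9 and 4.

Ancestors of 9 (toward the root): 9, 1.
Ancestors of 4: 4, 5, 1.
The deepest node appearing in both lists is 1.

1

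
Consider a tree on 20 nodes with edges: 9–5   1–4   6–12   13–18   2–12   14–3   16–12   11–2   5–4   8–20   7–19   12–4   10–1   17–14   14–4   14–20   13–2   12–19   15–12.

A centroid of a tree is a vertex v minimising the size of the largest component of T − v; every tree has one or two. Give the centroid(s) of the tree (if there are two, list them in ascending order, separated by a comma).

4, 12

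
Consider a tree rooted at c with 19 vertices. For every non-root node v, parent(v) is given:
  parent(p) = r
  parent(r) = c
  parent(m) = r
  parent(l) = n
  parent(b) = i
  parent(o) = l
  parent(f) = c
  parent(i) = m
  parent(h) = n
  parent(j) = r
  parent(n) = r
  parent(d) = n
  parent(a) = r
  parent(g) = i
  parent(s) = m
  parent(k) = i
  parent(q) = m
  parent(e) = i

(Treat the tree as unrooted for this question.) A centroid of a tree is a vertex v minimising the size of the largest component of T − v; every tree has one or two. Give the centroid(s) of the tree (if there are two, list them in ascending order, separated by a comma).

r

Removing r splits the tree into components of sizes 8, 5, 2, 1, 1, 1; the largest is 8 ≤ ⌊19/2⌋ = 9.
Every other node leaves some component of size > 9, so the centroid is unique.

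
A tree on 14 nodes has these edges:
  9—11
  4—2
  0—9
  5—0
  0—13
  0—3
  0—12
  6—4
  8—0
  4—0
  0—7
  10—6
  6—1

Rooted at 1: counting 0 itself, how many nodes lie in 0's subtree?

0's subtree: {0, 13, 5, 12, 9, 3, 8, 7, 11}, size 9.

9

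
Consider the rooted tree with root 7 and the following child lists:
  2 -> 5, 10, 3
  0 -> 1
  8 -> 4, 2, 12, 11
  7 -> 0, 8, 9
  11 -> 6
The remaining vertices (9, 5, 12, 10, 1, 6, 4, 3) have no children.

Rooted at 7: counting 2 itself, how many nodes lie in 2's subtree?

4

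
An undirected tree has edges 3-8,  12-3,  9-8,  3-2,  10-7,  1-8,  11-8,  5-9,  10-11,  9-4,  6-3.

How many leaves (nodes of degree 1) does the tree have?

7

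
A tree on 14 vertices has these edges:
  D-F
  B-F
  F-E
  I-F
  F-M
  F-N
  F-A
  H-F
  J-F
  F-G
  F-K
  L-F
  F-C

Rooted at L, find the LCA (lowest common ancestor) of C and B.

Ancestors of C (toward the root): C, F, L.
Ancestors of B: B, F, L.
The deepest node appearing in both lists is F.

F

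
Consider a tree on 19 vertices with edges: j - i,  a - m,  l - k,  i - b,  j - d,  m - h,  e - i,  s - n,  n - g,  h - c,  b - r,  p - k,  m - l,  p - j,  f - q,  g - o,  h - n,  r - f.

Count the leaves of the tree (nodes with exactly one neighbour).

The leaves are a, c, d, e, o, q, s.
That is 7 leaves.

7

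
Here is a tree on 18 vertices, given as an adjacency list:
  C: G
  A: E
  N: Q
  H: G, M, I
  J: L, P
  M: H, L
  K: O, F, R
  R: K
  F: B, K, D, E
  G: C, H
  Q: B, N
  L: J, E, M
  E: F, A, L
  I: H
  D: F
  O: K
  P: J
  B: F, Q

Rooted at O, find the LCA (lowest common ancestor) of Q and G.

F

Q's ancestor chain is Q, B, F, K, O and G's is G, H, M, L, E, F, K, O; they first meet at F.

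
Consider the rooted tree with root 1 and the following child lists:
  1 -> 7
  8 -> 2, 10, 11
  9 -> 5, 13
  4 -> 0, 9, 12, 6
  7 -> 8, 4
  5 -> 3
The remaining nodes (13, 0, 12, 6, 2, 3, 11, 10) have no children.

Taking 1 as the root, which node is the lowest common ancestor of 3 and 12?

Path 3→root: 3 5 9 4 7 1; path 12→root: 12 4 7 1.
First common node: 4.

4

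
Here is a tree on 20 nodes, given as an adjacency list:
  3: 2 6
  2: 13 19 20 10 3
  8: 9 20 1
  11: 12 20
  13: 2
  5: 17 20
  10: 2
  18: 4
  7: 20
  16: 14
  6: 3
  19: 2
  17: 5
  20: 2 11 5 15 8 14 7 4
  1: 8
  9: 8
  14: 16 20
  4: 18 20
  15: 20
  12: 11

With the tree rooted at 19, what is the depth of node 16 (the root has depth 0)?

19 – 2 – 20 – 14 – 16 — 4 edges.

4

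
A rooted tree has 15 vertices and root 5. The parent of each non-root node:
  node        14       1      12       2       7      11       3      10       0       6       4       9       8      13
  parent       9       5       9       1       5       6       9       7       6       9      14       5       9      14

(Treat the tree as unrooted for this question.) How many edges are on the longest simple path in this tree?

5

A longest path is 10–7–5–9–14–4, with 5 edges.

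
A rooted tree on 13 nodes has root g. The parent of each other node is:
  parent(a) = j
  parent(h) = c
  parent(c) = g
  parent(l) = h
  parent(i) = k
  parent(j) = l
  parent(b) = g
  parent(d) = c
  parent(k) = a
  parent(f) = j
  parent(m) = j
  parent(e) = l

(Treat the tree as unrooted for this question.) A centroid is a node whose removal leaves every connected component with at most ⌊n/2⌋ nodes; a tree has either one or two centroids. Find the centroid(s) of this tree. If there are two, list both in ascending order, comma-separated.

l

If l is removed the pieces have sizes 6, 5, 1, all ≤ ⌊13/2⌋ = 6.
No neighbour of l does as well, so l is the unique centroid.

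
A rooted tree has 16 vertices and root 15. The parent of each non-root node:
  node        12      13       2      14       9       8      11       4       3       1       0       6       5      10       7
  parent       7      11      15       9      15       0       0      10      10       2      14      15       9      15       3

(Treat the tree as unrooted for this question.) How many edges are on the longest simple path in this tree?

9

Starting from 13, a farthest node is 12 at distance 9.
One longest path: 13–11–0–14–9–15–10–3–7–12.
So the diameter is 9.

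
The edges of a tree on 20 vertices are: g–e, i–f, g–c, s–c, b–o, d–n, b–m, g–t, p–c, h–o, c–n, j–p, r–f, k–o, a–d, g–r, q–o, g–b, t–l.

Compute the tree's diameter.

7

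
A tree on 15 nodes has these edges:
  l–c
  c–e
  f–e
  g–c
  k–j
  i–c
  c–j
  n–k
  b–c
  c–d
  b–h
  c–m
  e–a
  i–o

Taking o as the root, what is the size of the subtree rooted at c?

The subtree rooted at c contains: c, j, e, d, m, b, g, l, k, a, f, h, n — 13 nodes.

13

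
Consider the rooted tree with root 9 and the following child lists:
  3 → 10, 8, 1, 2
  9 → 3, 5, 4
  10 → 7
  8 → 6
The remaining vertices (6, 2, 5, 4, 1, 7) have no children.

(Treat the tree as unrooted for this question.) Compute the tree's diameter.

A longest path is 7-10-3-9-4, with 4 edges.

4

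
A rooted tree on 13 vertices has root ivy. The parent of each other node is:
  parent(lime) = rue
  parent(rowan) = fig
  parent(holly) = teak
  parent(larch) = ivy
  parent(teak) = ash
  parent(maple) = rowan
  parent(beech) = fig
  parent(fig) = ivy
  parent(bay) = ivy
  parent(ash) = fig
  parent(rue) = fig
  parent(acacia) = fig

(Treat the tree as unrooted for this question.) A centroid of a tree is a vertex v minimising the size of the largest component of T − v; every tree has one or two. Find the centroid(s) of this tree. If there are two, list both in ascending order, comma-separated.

fig

Removing fig splits the tree into components of sizes 3, 3, 2, 2, 1, 1; the largest is 3 ≤ ⌊13/2⌋ = 6.
Every other node leaves some component of size > 6, so the centroid is unique.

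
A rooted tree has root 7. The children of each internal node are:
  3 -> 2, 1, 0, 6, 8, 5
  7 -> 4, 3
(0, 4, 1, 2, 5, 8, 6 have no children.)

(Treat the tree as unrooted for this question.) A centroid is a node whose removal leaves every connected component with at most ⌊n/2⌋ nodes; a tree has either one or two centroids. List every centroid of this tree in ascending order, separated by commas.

If 3 is removed the pieces have sizes 2, 1, 1, 1, 1, 1, 1, all ≤ ⌊9/2⌋ = 4.
No neighbour of 3 does as well, so 3 is the unique centroid.

3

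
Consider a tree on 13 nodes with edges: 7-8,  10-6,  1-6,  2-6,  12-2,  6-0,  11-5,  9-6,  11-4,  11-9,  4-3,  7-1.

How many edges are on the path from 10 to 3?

5

Walking from 10: 10 - 6 - 9 - 11 - 4 - 3. Length 5.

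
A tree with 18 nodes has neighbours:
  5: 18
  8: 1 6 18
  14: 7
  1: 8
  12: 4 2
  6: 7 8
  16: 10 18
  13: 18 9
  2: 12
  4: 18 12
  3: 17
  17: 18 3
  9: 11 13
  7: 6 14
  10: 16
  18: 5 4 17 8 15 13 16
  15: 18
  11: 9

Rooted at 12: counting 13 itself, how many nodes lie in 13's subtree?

The subtree rooted at 13 contains: 13, 9, 11 — 3 nodes.

3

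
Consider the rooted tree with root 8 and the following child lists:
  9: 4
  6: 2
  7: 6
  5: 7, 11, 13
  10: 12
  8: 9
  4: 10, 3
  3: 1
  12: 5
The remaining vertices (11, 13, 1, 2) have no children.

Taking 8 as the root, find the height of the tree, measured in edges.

2 sits deepest: 8 → 9 → 4 → 10 → 12 → 5 → 7 → 6 → 2 — 8 edges from the root.

8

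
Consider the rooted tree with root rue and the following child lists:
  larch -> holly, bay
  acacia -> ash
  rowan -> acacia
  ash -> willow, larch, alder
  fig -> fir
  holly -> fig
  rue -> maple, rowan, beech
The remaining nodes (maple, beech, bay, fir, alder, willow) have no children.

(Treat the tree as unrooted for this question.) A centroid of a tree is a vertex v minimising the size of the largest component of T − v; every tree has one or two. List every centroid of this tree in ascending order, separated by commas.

If ash is removed the pieces have sizes 5, 5, 1, 1, all ≤ ⌊13/2⌋ = 6.
Every other node leaves some component of size > 6, so the centroid is unique.

ash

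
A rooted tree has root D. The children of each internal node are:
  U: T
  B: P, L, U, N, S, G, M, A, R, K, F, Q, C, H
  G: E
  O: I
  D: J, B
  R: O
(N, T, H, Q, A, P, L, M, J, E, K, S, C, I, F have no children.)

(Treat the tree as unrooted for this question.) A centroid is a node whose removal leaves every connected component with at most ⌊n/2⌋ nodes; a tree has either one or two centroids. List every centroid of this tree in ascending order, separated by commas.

B

If B is removed the pieces have sizes 3, 2, 2, 2, 1, 1, 1, 1, 1, 1, 1, 1, 1, 1, 1, all ≤ ⌊21/2⌋ = 10.
Every other node leaves some component of size > 10, so the centroid is unique.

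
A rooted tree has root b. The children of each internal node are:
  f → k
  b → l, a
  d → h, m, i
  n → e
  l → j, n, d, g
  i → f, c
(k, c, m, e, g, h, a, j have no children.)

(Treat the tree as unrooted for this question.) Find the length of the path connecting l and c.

3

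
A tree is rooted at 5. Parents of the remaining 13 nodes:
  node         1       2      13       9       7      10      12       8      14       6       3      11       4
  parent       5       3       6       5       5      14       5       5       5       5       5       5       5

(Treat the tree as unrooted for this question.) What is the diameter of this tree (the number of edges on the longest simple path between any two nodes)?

4

A longest path is 13 - 6 - 5 - 3 - 2, with 4 edges.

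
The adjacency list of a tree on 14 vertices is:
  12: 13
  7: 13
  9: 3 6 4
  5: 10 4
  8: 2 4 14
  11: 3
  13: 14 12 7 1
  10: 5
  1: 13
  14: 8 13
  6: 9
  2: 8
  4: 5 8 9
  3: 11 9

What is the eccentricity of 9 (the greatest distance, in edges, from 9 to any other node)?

5

The node farthest from 9 is 1 (12, 7 also at distance 5), via 9 – 4 – 8 – 14 – 13 – 1 — 5 edges.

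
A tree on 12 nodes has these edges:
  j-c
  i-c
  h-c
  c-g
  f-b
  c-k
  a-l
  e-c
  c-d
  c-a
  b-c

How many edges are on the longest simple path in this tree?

A longest path is l – a – c – b – f, with 4 edges.

4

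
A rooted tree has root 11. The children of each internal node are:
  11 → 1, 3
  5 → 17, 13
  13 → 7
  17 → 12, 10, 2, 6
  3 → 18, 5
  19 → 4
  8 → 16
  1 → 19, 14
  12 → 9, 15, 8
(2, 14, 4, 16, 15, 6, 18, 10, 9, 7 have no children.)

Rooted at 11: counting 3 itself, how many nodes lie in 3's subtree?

14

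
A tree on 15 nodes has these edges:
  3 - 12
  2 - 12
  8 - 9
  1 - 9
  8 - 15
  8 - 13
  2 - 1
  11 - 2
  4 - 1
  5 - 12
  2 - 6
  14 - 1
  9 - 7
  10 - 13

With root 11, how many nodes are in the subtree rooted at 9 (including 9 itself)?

6

The subtree rooted at 9 contains: 9, 8, 7, 15, 13, 10 — 6 nodes.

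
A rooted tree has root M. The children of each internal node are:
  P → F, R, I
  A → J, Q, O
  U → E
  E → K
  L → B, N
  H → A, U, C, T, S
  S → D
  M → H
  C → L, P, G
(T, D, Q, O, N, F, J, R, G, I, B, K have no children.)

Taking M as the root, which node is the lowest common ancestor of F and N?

C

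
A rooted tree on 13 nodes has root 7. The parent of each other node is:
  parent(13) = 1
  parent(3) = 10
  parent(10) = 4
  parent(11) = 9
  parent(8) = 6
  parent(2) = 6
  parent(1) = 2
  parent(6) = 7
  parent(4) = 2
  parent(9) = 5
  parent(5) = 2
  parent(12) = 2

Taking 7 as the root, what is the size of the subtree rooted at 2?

The subtree rooted at 2 contains: 2, 1, 4, 12, 5, 13, 10, 9, 3, 11 — 10 nodes.

10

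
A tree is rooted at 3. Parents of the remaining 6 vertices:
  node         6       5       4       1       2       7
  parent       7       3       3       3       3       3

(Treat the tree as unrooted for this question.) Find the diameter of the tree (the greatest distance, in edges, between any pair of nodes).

3

A longest path is 6-7-3-5, with 3 edges.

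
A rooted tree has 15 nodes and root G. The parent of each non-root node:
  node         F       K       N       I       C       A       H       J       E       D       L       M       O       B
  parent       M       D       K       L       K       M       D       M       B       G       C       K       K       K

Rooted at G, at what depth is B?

G – D – K – B — 3 edges.

3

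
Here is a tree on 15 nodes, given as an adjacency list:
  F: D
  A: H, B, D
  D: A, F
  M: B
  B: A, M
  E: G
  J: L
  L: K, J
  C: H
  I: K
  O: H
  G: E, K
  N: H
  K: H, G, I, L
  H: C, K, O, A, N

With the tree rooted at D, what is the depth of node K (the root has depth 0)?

3

D → A → H → K — 3 edges.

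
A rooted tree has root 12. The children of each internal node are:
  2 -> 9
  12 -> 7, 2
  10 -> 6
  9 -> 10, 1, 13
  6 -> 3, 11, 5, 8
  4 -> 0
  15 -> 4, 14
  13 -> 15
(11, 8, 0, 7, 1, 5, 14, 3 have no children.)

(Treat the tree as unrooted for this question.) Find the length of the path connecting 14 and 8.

The path is 14 - 15 - 13 - 9 - 10 - 6 - 8, which has 6 edges.

6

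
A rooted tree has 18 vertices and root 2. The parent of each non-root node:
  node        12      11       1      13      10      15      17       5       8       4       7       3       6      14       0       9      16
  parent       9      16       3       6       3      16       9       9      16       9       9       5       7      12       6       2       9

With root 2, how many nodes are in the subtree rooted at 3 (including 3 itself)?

3

The subtree rooted at 3 contains: 3, 10, 1 — 3 nodes.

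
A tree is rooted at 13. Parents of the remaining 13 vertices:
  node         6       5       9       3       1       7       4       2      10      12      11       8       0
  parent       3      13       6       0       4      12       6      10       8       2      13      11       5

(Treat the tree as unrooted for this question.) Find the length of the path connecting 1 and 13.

1 - 4 - 6 - 3 - 0 - 5 - 13: 6 edges.

6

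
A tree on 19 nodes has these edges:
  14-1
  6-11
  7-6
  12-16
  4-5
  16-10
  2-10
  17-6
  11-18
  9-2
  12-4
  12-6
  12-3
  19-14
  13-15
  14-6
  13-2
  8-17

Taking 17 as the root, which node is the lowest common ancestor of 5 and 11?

Ancestors of 5 (toward the root): 5, 4, 12, 6, 17.
Ancestors of 11: 11, 6, 17.
The deepest node appearing in both lists is 6.

6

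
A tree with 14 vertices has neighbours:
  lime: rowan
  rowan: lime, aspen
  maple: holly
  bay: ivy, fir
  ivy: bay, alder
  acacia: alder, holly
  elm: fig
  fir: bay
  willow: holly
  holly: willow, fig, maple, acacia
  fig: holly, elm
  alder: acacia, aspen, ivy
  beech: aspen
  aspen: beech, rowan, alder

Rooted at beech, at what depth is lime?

3

Climbing from lime to the root: lime → rowan → aspen → beech. That's 3 steps.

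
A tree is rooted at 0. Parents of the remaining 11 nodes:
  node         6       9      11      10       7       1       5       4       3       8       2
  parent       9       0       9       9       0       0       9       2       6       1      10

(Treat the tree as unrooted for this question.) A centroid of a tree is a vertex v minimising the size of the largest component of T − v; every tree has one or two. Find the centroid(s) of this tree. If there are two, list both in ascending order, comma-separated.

9

Removing 9 splits the tree into components of sizes 4, 3, 2, 1, 1; the largest is 4 ≤ ⌊12/2⌋ = 6.
Every other node leaves some component of size > 6, so the centroid is unique.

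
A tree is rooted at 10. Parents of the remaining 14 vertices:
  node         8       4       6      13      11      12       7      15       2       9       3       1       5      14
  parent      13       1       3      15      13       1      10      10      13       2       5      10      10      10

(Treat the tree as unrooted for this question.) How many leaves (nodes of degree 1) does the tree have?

8

Exactly 8 nodes have a single neighbour: 4, 6, 7, 8, 9, 11, 12, 14.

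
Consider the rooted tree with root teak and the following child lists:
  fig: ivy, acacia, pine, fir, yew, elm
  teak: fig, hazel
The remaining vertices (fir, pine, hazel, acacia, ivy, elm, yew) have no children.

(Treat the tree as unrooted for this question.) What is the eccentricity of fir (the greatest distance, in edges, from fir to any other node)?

3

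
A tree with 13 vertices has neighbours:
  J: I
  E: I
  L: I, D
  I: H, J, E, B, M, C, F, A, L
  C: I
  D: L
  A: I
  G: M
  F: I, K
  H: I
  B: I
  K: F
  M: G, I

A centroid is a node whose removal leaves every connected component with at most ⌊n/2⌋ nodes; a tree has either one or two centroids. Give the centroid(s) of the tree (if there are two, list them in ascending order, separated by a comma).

I

Removing I splits the tree into components of sizes 2, 2, 2, 1, 1, 1, 1, 1, 1; the largest is 2 ≤ ⌊13/2⌋ = 6.
No neighbour of I does as well, so I is the unique centroid.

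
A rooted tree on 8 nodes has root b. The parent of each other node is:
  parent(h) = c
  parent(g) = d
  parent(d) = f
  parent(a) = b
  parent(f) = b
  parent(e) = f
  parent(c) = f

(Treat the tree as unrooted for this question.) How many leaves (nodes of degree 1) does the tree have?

4

The leaves are a, e, g, h.
That is 4 leaves.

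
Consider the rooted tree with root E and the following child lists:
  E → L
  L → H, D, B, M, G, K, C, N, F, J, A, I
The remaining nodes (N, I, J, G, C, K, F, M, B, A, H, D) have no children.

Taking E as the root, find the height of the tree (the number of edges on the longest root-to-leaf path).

2

C sits deepest: E–L–C — 2 edges from the root.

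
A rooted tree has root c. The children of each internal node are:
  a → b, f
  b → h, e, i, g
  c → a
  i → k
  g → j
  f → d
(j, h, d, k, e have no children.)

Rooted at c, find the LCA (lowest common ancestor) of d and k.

Path d→root: d f a c; path k→root: k i b a c.
First common node: a.

a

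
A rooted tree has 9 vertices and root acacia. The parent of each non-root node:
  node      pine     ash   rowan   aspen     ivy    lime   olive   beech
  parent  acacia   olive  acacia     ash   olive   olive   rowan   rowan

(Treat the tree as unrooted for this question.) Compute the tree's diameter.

Starting from pine, a farthest node is aspen at distance 5.
One longest path: pine - acacia - rowan - olive - ash - aspen.
So the diameter is 5.

5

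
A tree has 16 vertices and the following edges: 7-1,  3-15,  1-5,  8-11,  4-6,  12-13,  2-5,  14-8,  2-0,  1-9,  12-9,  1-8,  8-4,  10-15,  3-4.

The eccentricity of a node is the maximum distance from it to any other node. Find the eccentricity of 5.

Distances from 5 peak at 6, attained at 10.
5 – 1 – 8 – 4 – 3 – 15 – 10

6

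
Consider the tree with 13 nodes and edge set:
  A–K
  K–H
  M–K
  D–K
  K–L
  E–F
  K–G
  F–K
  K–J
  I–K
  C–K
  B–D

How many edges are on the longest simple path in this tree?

4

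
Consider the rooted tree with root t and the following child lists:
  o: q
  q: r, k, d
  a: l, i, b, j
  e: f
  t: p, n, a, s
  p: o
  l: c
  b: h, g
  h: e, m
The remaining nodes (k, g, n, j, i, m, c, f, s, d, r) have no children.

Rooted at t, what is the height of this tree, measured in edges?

5

The longest root-to-leaf path is t → a → b → h → e → f (5 edges).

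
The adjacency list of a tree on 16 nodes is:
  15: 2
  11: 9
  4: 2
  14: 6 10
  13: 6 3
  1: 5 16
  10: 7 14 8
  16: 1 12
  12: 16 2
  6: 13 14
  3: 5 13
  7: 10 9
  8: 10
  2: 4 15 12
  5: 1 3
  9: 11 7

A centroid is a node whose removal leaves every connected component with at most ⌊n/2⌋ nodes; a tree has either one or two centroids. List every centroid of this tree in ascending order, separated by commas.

Delete 3: the remaining components have sizes 8, 7. Max 8 ≤ 8, so 3 is a centroid.
Its neighbour 13 also leaves a largest component of size 8, so both are centroids.

3, 13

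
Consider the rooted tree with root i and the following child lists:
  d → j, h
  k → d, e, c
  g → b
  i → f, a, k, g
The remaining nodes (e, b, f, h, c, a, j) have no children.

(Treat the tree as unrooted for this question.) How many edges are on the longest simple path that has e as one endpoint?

The node farthest from e is b, via e-k-i-g-b — 4 edges.

4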